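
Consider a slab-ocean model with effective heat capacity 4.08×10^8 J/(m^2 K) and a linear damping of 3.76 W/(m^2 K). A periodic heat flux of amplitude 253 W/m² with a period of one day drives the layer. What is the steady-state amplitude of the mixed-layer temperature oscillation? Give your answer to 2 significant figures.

0.0085 K

Areal heat capacity C = 4.08×10^8 J/(m^2 K) (given).
Angular frequency ω = 2π / T = 2π / 86400 s = 7.27×10^-5 s⁻¹.
√((Cω)² + λ²) = √((29700)² + 3.76²) = 29700 W/(m²·K).
Amplitude A = F₀ / √((Cω)²+λ²) = 253 / 29700 = 0.00853 K.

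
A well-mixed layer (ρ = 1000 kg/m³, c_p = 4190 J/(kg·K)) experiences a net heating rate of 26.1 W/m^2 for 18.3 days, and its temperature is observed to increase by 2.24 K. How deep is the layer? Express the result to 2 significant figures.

Heat input Q = F Δt = 26.1 × 1.58×10^6 s = 4.13×10^7 J/m².
Required areal heat capacity C = Q / ΔT = 1.84×10^7 J/(m²·K).
Depth D = C / (ρ c_p) = 1.84×10^7 / (1000 × 4190) = 4.40 m.

4.4 m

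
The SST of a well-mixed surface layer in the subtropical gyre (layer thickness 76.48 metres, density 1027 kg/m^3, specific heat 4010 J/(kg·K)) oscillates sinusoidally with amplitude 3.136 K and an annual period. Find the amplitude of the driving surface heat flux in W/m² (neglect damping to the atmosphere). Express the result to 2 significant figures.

200

Areal heat capacity C = ρ c_p D = 1027 × 4010 × 76.48 = 3.15×10^8 J/(m^2 K).
ω = 2π / 3.15×10^7 s = 1.99×10^-7 s⁻¹.
Cω = 3.15×10^8 × 1.99×10^-7 = 62.8 W/(m²·K).
F₀ = A × Cω = 3.136 × 62.8 = 197 W/m².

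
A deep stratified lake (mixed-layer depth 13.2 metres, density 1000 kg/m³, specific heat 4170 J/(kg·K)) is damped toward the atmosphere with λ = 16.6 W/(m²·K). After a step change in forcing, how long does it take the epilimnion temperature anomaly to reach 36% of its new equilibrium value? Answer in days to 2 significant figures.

Areal heat capacity C = ρ c_p D = 1000 × 4170 × 13.2 = 5.50×10^7 J/(m²·K).
τ = C / λ = 5.50×10^7 / 16.6 = 3.32×10^6 s.
Fraction reached: 1 − e^(−t/τ) = 0.36 ⇒ t = −τ ln(1 − 0.36) = τ × 0.446.
t = 1.48×10^6 s = 17.1 days.

17 days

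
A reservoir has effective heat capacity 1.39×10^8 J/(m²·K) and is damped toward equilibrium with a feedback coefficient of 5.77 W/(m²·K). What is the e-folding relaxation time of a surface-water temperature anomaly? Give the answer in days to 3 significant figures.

279 days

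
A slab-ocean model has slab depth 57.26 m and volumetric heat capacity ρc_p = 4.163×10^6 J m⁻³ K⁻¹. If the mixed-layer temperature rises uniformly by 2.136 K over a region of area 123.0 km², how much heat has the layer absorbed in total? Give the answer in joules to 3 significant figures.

6.26×10^16 J

Areal heat capacity C = ρc_p × D = 4.163×10^6 × 57.26 = 2.38×10^8 J/(m^2 K).
Heat per unit area: q = C ΔT = 2.38×10^8 × 2.136 = 5.09×10^8 J/m².
Total heat: Q = q × A = 5.09×10^8 × (123.0 × 10⁶ m²) = 6.26×10^16 J.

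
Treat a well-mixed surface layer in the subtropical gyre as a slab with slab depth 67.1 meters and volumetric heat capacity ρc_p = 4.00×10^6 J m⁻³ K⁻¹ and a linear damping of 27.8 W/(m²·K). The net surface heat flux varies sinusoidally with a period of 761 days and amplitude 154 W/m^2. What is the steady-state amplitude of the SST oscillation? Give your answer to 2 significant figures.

Areal heat capacity C = ρc_p × D = 4.00×10^6 × 67.1 = 2.68×10^8 J/(m²·K).
Angular frequency ω = 2π / T = 2π / 6.58×10^7 s = 9.56×10^-8 s⁻¹.
√((Cω)² + λ²) = √((25.6)² + 27.8²) = 37.8 W/(m²·K).
Amplitude A = F₀ / √((Cω)²+λ²) = 154 / 37.8 = 4.07 K.

4.1 K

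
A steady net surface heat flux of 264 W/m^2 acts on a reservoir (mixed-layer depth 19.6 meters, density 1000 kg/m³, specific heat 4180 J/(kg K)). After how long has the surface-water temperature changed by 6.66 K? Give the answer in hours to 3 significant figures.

Areal heat capacity C = ρ c_p D = 1000 × 4180 × 19.6 = 8.19×10^7 J/(m^2 K).
Time required: Δt = C ΔT / F = 8.19×10^7 × 6.66 / 264 = 2.07×10^6 s.
In hours: 2.07×10^6 s / (3600 s/hour) = 574 hours.

574 hours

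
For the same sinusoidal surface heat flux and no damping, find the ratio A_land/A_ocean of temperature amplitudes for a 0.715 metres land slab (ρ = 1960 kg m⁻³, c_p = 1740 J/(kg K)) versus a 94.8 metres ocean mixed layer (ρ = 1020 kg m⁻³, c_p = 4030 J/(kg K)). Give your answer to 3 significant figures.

160

C_ocean = 1020 × 4030 × 94.8 = 3.90×10^8 J/(m²·K).
C_land = 1960 × 1740 × 0.715 = 2.44×10^6 J/(m²·K).
Undamped amplitude ∝ 1/C, so A_land/A_ocean = C_ocean/C_land = 160.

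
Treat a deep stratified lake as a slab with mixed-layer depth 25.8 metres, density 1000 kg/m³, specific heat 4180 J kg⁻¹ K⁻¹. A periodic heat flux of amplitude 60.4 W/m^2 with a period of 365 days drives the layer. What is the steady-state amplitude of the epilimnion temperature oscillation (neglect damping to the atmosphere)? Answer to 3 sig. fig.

2.81 K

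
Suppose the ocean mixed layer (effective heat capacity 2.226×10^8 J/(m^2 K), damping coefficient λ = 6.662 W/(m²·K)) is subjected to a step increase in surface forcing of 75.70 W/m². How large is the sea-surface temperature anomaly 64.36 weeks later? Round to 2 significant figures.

7.8 K

Areal heat capacity C = 2.226×10^8 J/(m^2 K) (given).
τ = C / λ = 2.23×10^8 / 6.662 = 3.34×10^7 s.
Equilibrium anomaly ΔT_eq = F / λ = 75.70 / 6.662 = 11.4 K.
t = 64.36 weeks = 3.89×10^7 s, so t/τ = 1.16.
ΔT(t) = ΔT_eq (1 − e^(−t/τ)) = 11.4 × (1 − e^−1.16) = 7.82 K.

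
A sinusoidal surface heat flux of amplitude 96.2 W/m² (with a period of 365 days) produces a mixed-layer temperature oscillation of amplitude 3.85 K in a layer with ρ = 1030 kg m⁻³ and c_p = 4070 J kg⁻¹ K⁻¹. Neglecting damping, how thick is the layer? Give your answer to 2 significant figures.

30 m

ω = 2π / 3.15×10^7 s = 1.99×10^-7 s⁻¹.
Required C = F₀ / (A ω) = 96.2 / (3.85 × 1.99×10^-7) = 1.25×10^8 J/(m²·K).
D = C / (ρ c_p) = 1.25×10^8 / (1030 × 4070) = 29.9 m.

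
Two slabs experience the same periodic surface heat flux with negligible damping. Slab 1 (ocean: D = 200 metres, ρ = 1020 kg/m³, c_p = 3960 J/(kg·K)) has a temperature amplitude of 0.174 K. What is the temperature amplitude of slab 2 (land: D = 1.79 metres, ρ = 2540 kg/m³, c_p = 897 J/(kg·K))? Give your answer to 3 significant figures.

C_ocean = 8.08×10^8 J/(m²·K); C_land = 4.08×10^6 J/(m²·K).
A ∝ 1/C ⇒ A_land = A_ocean × C_ocean/C_land = 0.174 × 198 = 34.5 K.

34.5 K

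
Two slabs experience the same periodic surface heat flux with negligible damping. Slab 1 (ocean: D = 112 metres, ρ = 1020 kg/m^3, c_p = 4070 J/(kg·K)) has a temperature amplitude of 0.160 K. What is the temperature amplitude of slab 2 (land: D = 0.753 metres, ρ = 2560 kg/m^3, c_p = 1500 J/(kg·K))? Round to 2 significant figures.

26 K

C_ocean = 4.65×10^8 J/(m²·K); C_land = 2.89×10^6 J/(m²·K).
A ∝ 1/C ⇒ A_land = A_ocean × C_ocean/C_land = 0.160 × 161 = 25.7 K.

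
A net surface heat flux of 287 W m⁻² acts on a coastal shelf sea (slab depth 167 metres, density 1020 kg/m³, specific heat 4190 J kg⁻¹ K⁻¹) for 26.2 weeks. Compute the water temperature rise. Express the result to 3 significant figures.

6.37 K

Areal heat capacity C = ρ c_p D = 1020 × 4190 × 167 = 7.14×10^8 J/(m^2 K).
Net heat input Q = F Δt = 287 × (26.2 weeks × 6.048×10^5 s/week) = 4.55×10^9 J/m².
ΔT = Q / C = 4.55×10^9 / 7.14×10^8 = 6.37 K.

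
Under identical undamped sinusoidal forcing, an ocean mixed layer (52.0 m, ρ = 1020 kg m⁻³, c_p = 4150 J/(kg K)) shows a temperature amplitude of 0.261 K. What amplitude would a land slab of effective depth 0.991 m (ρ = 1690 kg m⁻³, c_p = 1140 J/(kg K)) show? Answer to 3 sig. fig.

30.1 K

C_ocean = 2.20×10^8 J/(m²·K); C_land = 1.91×10^6 J/(m²·K).
A ∝ 1/C ⇒ A_land = A_ocean × C_ocean/C_land = 0.261 × 115 = 30.1 K.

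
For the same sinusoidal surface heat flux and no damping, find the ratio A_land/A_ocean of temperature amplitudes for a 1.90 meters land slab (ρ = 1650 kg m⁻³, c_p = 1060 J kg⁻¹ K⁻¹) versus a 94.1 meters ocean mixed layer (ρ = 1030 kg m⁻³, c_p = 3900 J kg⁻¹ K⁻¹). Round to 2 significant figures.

C_ocean = 1030 × 3900 × 94.1 = 3.78×10^8 J/(m²·K).
C_land = 1650 × 1060 × 1.90 = 3.32×10^6 J/(m²·K).
Undamped amplitude ∝ 1/C, so A_land/A_ocean = C_ocean/C_land = 114.

110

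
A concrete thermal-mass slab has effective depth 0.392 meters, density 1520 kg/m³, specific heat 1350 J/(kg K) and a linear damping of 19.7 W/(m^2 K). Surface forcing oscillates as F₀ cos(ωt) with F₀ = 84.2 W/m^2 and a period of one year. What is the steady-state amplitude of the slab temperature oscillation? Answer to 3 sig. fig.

4.27 K

Areal heat capacity C = ρ c_p D = 1520 × 1350 × 0.392 = 8.04×10^5 J/(m^2 K).
Angular frequency ω = 2π / T = 2π / 3.15×10^7 s = 1.99×10^-7 s⁻¹.
√((Cω)² + λ²) = √((0.160)² + 19.7²) = 19.7 W/(m²·K).
Amplitude A = F₀ / √((Cω)²+λ²) = 84.2 / 19.7 = 4.27 K.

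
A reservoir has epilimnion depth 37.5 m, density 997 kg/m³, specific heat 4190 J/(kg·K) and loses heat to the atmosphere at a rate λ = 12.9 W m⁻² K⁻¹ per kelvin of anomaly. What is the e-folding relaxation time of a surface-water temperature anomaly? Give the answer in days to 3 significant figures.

141 days

Areal heat capacity C = ρ c_p D = 997 × 4190 × 37.5 = 1.57×10^8 J/(m²·K).
Relaxation time τ = C / λ = 1.57×10^8 / 12.9 = 1.21×10^7 s.
In days: 1.21×10^7 s / (86400 s/day) = 141 days.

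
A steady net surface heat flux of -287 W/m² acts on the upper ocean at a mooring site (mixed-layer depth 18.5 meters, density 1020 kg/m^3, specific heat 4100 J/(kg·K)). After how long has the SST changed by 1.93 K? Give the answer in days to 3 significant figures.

6.02 days

Areal heat capacity C = ρ c_p D = 1020 × 4100 × 18.5 = 7.74×10^7 J m⁻² K⁻¹.
Time required: Δt = C ΔT / F = 7.74×10^7 × -1.93 / -287 = 5.20×10^5 s.
In days: 5.20×10^5 s / (86400 s/day) = 6.02 days.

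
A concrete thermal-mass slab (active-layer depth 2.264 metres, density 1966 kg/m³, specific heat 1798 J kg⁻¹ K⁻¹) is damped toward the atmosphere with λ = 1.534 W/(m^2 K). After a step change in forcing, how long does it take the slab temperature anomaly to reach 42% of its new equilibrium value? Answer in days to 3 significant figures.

32.9 days

Areal heat capacity C = ρ c_p D = 1966 × 1798 × 2.264 = 8.00×10^6 J m⁻² K⁻¹.
τ = C / λ = 8.00×10^6 / 1.534 = 5.22×10^6 s.
Fraction reached: 1 − e^(−t/τ) = 0.42 ⇒ t = −τ ln(1 − 0.42) = τ × 0.545.
t = 2.84×10^6 s = 32.9 days.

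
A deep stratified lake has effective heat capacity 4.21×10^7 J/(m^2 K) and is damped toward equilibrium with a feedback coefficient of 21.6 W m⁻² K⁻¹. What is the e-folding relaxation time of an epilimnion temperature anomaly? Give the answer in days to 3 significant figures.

Areal heat capacity C = 4.21×10^7 J/(m^2 K) (given).
Relaxation time τ = C / λ = 4.21×10^7 / 21.6 = 1.95×10^6 s.
In days: 1.95×10^6 s / (86400 s/day) = 22.6 days.

22.6 days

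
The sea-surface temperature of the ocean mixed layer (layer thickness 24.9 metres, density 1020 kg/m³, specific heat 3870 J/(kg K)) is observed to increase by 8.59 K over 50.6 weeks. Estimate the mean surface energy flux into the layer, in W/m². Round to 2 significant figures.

28

Areal heat capacity C = ρ c_p D = 1020 × 3870 × 24.9 = 9.83×10^7 J/(m²·K).
Required heat per unit area: Q = C ΔT = 9.83×10^7 × 8.59 = 8.44×10^8 J/m².
Flux F = Q / Δt = 8.44×10^8 / 3.06×10^7 s = 27.6 W/m².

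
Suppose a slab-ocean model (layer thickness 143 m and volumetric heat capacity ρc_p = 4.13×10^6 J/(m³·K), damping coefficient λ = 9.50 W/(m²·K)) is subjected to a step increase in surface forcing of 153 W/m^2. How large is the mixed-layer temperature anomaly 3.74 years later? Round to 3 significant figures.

13.7 K

Areal heat capacity C = ρc_p × D = 4.13×10^6 × 143 = 5.91×10^8 J m⁻² K⁻¹.
τ = C / λ = 5.91×10^8 / 9.50 = 6.22×10^7 s.
Equilibrium anomaly ΔT_eq = F / λ = 153 / 9.50 = 16.1 K.
t = 3.74 years = 1.18×10^8 s, so t/τ = 1.90.
ΔT(t) = ΔT_eq (1 − e^(−t/τ)) = 16.1 × (1 − e^−1.90) = 13.7 K.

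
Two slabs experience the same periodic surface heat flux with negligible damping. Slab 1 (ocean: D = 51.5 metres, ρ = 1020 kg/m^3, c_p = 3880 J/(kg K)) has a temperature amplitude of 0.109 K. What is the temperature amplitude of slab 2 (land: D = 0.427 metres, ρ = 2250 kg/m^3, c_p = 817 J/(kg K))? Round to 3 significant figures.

C_ocean = 2.04×10^8 J/(m²·K); C_land = 7.85×10^5 J/(m²·K).
A ∝ 1/C ⇒ A_land = A_ocean × C_ocean/C_land = 0.109 × 260 = 28.3 K.

28.3 K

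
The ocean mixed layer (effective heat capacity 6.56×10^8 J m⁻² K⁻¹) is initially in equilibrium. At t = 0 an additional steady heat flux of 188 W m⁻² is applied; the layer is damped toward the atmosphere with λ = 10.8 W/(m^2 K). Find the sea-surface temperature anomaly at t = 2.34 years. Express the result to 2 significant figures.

12 K

Areal heat capacity C = 6.56×10^8 J m⁻² K⁻¹ (given).
τ = C / λ = 6.56×10^8 / 10.8 = 6.07×10^7 s.
Equilibrium anomaly ΔT_eq = F / λ = 188 / 10.8 = 17.4 K.
t = 2.34 years = 7.38×10^7 s, so t/τ = 1.22.
ΔT(t) = ΔT_eq (1 − e^(−t/τ)) = 17.4 × (1 − e^−1.22) = 12.2 K.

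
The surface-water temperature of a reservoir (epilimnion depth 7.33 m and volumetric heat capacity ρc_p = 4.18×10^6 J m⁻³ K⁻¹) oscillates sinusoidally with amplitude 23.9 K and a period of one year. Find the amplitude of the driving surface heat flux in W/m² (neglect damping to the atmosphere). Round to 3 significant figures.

Areal heat capacity C = ρc_p × D = 4.18×10^6 × 7.33 = 3.06×10^7 J/(m²·K).
ω = 2π / 3.15×10^7 s = 1.99×10^-7 s⁻¹.
Cω = 3.06×10^7 × 1.99×10^-7 = 6.10 W/(m²·K).
F₀ = A × Cω = 23.9 × 6.10 = 146 W/m².

146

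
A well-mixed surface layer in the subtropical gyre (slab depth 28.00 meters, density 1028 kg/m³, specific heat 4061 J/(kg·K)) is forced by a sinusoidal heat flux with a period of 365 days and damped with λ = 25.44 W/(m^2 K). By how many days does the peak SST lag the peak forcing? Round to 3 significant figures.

43.1 days

Areal heat capacity C = ρ c_p D = 1028 × 4061 × 28.00 = 1.17×10^8 J m⁻² K⁻¹.
ω = 2π / 3.15×10^7 s = 1.99×10^-7 s⁻¹.
Phase lag φ = arctan(Cω/λ) = arctan(23.3/25.44) = 0.741 rad.
Time lag = φ / ω = 0.741 / 1.99×10^-7 = 3.72×10^6 s = 43.1 days.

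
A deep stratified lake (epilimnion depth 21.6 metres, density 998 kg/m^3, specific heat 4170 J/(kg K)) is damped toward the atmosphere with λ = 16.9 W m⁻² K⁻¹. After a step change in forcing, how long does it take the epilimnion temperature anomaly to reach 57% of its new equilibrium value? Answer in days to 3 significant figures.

Areal heat capacity C = ρ c_p D = 998 × 4170 × 21.6 = 8.99×10^7 J/(m²·K).
τ = C / λ = 8.99×10^7 / 16.9 = 5.32×10^6 s.
Fraction reached: 1 − e^(−t/τ) = 0.57 ⇒ t = −τ ln(1 − 0.57) = τ × 0.844.
t = 4.49×10^6 s = 52.0 days.

52.0 days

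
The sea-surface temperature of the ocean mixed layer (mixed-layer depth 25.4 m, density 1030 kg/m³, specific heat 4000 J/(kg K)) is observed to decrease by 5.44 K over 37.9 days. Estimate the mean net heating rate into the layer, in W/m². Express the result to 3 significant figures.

-174

Areal heat capacity C = ρ c_p D = 1030 × 4000 × 25.4 = 1.05×10^8 J/(m^2 K).
Required heat per unit area: Q = C ΔT = 1.05×10^8 × -5.44 = -5.69×10^8 J/m².
Flux F = Q / Δt = -5.69×10^8 / 3.27×10^6 s = -174 W/m².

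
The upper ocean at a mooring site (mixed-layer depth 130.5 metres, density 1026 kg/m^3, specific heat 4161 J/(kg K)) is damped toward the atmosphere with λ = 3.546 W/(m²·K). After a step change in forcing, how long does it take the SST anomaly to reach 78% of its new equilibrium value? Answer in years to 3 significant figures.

Areal heat capacity C = ρ c_p D = 1026 × 4161 × 130.5 = 5.57×10^8 J m⁻² K⁻¹.
τ = C / λ = 5.57×10^8 / 3.546 = 1.57×10^8 s.
Fraction reached: 1 − e^(−t/τ) = 0.78 ⇒ t = −τ ln(1 − 0.78) = τ × 1.51.
t = 2.38×10^8 s = 7.54 years.

7.54 years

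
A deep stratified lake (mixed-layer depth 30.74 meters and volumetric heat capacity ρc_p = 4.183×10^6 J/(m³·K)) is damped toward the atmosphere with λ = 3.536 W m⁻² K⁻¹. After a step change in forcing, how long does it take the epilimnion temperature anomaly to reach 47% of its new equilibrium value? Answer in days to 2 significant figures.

Areal heat capacity C = ρc_p × D = 4.183×10^6 × 30.74 = 1.29×10^8 J m⁻² K⁻¹.
τ = C / λ = 1.29×10^8 / 3.536 = 3.64×10^7 s.
Fraction reached: 1 − e^(−t/τ) = 0.47 ⇒ t = −τ ln(1 − 0.47) = τ × 0.635.
t = 2.31×10^7 s = 267 days.

270 days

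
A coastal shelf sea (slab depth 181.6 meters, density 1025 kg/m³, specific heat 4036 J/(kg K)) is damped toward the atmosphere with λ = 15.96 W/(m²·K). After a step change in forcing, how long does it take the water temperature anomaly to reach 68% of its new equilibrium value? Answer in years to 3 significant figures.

1.70 years

Areal heat capacity C = ρ c_p D = 1025 × 4036 × 181.6 = 7.51×10^8 J/(m^2 K).
τ = C / λ = 7.51×10^8 / 15.96 = 4.71×10^7 s.
Fraction reached: 1 − e^(−t/τ) = 0.68 ⇒ t = −τ ln(1 − 0.68) = τ × 1.14.
t = 5.36×10^7 s = 1.70 years.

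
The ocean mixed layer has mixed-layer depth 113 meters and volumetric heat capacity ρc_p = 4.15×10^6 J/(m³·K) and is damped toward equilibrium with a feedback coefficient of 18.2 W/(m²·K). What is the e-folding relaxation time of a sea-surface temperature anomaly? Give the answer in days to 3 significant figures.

298 days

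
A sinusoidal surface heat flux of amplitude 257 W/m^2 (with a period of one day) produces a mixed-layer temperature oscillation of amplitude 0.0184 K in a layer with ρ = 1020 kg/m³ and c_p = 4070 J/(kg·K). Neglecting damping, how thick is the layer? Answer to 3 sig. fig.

46.3 m

ω = 2π / 86400 s = 7.27×10^-5 s⁻¹.
Required C = F₀ / (A ω) = 257 / (0.0184 × 7.27×10^-5) = 1.92×10^8 J/(m²·K).
D = C / (ρ c_p) = 1.92×10^8 / (1020 × 4070) = 46.3 m.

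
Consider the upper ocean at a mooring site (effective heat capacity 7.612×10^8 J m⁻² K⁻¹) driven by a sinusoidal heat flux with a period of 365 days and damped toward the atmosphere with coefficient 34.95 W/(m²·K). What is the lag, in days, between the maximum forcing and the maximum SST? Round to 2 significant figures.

Areal heat capacity C = 7.612×10^8 J m⁻² K⁻¹ (given).
ω = 2π / 3.15×10^7 s = 1.99×10^-7 s⁻¹.
Phase lag φ = arctan(Cω/λ) = arctan(152/34.95) = 1.34 rad.
Time lag = φ / ω = 1.34 / 1.99×10^-7 = 6.75×10^6 s = 78.1 days.

78 days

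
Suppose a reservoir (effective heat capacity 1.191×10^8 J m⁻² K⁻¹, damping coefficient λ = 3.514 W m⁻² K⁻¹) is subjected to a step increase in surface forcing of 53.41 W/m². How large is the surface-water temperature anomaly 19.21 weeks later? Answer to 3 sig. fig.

Areal heat capacity C = 1.191×10^8 J m⁻² K⁻¹ (given).
τ = C / λ = 1.19×10^8 / 3.514 = 3.39×10^7 s.
Equilibrium anomaly ΔT_eq = F / λ = 53.41 / 3.514 = 15.2 K.
t = 19.21 weeks = 1.16×10^7 s, so t/τ = 0.343.
ΔT(t) = ΔT_eq (1 − e^(−t/τ)) = 15.2 × (1 − e^−0.343) = 4.41 K.

4.41 K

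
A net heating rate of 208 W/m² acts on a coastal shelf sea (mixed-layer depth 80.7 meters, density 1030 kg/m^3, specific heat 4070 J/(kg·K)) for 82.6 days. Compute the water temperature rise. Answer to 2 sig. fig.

Areal heat capacity C = ρ c_p D = 1030 × 4070 × 80.7 = 3.38×10^8 J/(m²·K).
Net heat input Q = F Δt = 208 × (82.6 days × 86400 s/day) = 1.48×10^9 J/m².
ΔT = Q / C = 1.48×10^9 / 3.38×10^8 = 4.39 K.

4.4 K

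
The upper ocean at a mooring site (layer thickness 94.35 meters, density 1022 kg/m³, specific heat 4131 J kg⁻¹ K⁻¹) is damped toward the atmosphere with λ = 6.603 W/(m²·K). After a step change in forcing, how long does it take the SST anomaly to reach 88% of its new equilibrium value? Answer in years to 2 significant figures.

Areal heat capacity C = ρ c_p D = 1022 × 4131 × 94.35 = 3.98×10^8 J/(m^2 K).
τ = C / λ = 3.98×10^8 / 6.603 = 6.03×10^7 s.
Fraction reached: 1 − e^(−t/τ) = 0.88 ⇒ t = −τ ln(1 − 0.88) = τ × 2.12.
t = 1.28×10^8 s = 4.05 years.

4.1 years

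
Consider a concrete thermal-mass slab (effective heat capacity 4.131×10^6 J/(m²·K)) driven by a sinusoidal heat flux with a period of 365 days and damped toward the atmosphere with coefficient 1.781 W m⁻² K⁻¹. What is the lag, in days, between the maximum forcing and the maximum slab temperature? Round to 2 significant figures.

25 days

Areal heat capacity C = 4.131×10^6 J/(m²·K) (given).
ω = 2π / 3.15×10^7 s = 1.99×10^-7 s⁻¹.
Phase lag φ = arctan(Cω/λ) = arctan(0.823/1.781) = 0.433 rad.
Time lag = φ / ω = 0.433 / 1.99×10^-7 = 2.17×10^6 s = 25.1 days.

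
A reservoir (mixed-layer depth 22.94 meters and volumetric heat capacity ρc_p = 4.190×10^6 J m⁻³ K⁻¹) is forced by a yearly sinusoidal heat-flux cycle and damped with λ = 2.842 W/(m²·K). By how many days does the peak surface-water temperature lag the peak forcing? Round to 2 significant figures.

Areal heat capacity C = ρc_p × D = 4.190×10^6 × 22.94 = 9.61×10^7 J m⁻² K⁻¹.
ω = 2π / 3.15×10^7 s = 1.99×10^-7 s⁻¹.
Phase lag φ = arctan(Cω/λ) = arctan(19.2/2.842) = 1.42 rad.
Time lag = φ / ω = 1.42 / 1.99×10^-7 = 7.14×10^6 s = 82.7 days.

83 days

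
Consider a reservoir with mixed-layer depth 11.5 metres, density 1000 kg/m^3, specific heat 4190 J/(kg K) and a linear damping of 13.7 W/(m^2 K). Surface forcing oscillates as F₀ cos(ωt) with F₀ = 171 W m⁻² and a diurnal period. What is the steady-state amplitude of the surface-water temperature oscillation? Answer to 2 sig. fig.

Areal heat capacity C = ρ c_p D = 1000 × 4190 × 11.5 = 4.82×10^7 J/(m²·K).
Angular frequency ω = 2π / T = 2π / 86400 s = 7.27×10^-5 s⁻¹.
√((Cω)² + λ²) = √((3500)² + 13.7²) = 3500 W/(m²·K).
Amplitude A = F₀ / √((Cω)²+λ²) = 171 / 3500 = 0.0488 K.

0.049 K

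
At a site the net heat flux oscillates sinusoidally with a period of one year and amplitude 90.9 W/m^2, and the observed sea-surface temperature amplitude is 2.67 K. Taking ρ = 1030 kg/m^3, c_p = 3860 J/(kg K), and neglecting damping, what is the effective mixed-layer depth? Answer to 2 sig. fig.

43 m

ω = 2π / 3.15×10^7 s = 1.99×10^-7 s⁻¹.
Required C = F₀ / (A ω) = 90.9 / (2.67 × 1.99×10^-7) = 1.71×10^8 J/(m²·K).
D = C / (ρ c_p) = 1.71×10^8 / (1030 × 3860) = 43.0 m.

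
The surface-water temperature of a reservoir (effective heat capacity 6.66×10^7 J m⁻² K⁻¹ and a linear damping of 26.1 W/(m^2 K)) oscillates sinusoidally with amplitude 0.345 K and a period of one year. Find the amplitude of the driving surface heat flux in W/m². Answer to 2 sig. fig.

10

Areal heat capacity C = 6.66×10^7 J m⁻² K⁻¹ (given).
ω = 2π / 3.15×10^7 s = 1.99×10^-7 s⁻¹.
√((Cω)² + λ²) = √((13.3)² + 26.1²) = 29.3 W/(m²·K).
F₀ = A × √((Cω)²+λ²) = 0.345 × 29.3 = 10.1 W/m².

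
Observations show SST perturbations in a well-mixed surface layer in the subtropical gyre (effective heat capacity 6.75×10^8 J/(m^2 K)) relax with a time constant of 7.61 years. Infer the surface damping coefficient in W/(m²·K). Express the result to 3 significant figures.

2.81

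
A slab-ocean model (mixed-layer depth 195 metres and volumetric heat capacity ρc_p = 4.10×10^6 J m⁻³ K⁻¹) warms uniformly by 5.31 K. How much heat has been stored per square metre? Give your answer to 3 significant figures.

Areal heat capacity C = ρc_p × D = 4.10×10^6 × 195 = 8.00×10^8 J m⁻² K⁻¹.
ΔQ = C ΔT = 8.00×10^8 × 5.31 = 4.25×10^9 J/m².

4.25×10^9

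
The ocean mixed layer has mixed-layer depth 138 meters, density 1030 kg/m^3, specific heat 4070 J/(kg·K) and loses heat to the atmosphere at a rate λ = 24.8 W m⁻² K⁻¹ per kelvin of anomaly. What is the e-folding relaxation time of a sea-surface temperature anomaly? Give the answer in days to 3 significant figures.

270 days

Areal heat capacity C = ρ c_p D = 1030 × 4070 × 138 = 5.79×10^8 J m⁻² K⁻¹.
Relaxation time τ = C / λ = 5.79×10^8 / 24.8 = 2.33×10^7 s.
In days: 2.33×10^7 s / (86400 s/day) = 270 days.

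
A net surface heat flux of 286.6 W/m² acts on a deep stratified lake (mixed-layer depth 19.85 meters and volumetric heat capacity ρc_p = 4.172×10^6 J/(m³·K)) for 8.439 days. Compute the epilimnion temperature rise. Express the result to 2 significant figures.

Areal heat capacity C = ρc_p × D = 4.172×10^6 × 19.85 = 8.28×10^7 J m⁻² K⁻¹.
Net heat input Q = F Δt = 286.6 × (8.439 days × 86400 s/day) = 2.09×10^8 J/m².
ΔT = Q / C = 2.09×10^8 / 8.28×10^7 = 2.52 K.

2.5 K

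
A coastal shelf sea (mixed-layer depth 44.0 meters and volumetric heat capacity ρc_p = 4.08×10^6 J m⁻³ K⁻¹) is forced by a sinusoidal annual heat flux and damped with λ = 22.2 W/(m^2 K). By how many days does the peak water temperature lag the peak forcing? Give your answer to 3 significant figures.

59.0 days

Areal heat capacity C = ρc_p × D = 4.08×10^6 × 44.0 = 1.80×10^8 J/(m²·K).
ω = 2π / 3.15×10^7 s = 1.99×10^-7 s⁻¹.
Phase lag φ = arctan(Cω/λ) = arctan(35.8/22.2) = 1.02 rad.
Time lag = φ / ω = 1.02 / 1.99×10^-7 = 5.10×10^6 s = 59.0 days.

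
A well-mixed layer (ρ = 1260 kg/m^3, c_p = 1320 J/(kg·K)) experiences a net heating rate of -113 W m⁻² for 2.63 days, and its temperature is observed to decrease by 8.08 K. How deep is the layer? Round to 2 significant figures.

Heat input Q = F Δt = -113 × 2.27×10^5 s = -2.57×10^7 J/m².
Required areal heat capacity C = Q / ΔT = 3.18×10^6 J/(m²·K).
Depth D = C / (ρ c_p) = 3.18×10^6 / (1260 × 1320) = 1.91 m.

1.9 m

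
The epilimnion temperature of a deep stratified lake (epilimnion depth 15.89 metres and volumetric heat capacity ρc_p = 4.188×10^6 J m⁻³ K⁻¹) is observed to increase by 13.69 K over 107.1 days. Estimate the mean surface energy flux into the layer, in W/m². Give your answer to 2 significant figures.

Areal heat capacity C = ρc_p × D = 4.188×10^6 × 15.89 = 6.65×10^7 J m⁻² K⁻¹.
Required heat per unit area: Q = C ΔT = 6.65×10^7 × 13.69 = 9.11×10^8 J/m².
Flux F = Q / Δt = 9.11×10^8 / 9.25×10^6 s = 98.5 W/m².

98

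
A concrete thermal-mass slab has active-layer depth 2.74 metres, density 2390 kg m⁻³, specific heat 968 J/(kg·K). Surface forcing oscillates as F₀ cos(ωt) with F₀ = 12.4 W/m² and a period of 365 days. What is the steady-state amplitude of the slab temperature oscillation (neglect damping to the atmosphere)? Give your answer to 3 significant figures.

Areal heat capacity C = ρ c_p D = 2390 × 968 × 2.74 = 6.34×10^6 J m⁻² K⁻¹.
Angular frequency ω = 2π / T = 2π / 3.15×10^7 s = 1.99×10^-7 s⁻¹.
Cω = 6.34×10^6 × 1.99×10^-7 = 1.26 W/(m²·K).
Amplitude A = F₀ / (Cω) = 12.4 / 1.26 = 9.82 K.

9.82 K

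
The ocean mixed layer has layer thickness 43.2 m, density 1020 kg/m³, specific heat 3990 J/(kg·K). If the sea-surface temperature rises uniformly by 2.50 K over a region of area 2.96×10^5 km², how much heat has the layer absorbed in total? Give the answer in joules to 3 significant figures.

Areal heat capacity C = ρ c_p D = 1020 × 3990 × 43.2 = 1.76×10^8 J m⁻² K⁻¹.
Heat per unit area: q = C ΔT = 1.76×10^8 × 2.50 = 4.40×10^8 J/m².
Total heat: Q = q × A = 4.40×10^8 × (2.96×10^5 × 10⁶ m²) = 1.30×10^20 J.

1.30×10^20 J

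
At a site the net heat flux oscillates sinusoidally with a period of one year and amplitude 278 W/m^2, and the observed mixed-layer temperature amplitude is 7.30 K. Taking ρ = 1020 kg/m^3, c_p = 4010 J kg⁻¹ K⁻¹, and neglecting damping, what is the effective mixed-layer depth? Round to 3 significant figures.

46.7 m

ω = 2π / 3.15×10^7 s = 1.99×10^-7 s⁻¹.
Required C = F₀ / (A ω) = 278 / (7.30 × 1.99×10^-7) = 1.91×10^8 J/(m²·K).
D = C / (ρ c_p) = 1.91×10^8 / (1020 × 4010) = 46.7 m.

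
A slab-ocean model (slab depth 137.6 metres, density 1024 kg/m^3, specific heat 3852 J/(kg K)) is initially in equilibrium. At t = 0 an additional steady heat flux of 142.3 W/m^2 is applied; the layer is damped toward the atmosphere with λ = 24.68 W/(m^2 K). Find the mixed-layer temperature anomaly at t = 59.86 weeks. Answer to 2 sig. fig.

Areal heat capacity C = ρ c_p D = 1024 × 3852 × 137.6 = 5.43×10^8 J m⁻² K⁻¹.
τ = C / λ = 5.43×10^8 / 24.68 = 2.20×10^7 s.
Equilibrium anomaly ΔT_eq = F / λ = 142.3 / 24.68 = 5.77 K.
t = 59.86 weeks = 3.62×10^7 s, so t/τ = 1.65.
ΔT(t) = ΔT_eq (1 − e^(−t/τ)) = 5.77 × (1 − e^−1.65) = 4.65 K.

4.7 K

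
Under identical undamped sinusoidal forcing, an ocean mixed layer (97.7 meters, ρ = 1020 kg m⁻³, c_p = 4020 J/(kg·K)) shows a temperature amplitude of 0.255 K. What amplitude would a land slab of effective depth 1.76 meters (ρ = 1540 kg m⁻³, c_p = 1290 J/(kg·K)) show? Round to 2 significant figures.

29 K

C_ocean = 4.01×10^8 J/(m²·K); C_land = 3.50×10^6 J/(m²·K).
A ∝ 1/C ⇒ A_land = A_ocean × C_ocean/C_land = 0.255 × 115 = 29.2 K.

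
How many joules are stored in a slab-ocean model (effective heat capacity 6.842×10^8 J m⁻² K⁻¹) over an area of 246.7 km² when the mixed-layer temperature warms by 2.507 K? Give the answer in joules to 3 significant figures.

Areal heat capacity C = 6.842×10^8 J m⁻² K⁻¹ (given).
Heat per unit area: q = C ΔT = 6.84×10^8 × 2.507 = 1.72×10^9 J/m².
Total heat: Q = q × A = 1.72×10^9 × (246.7 × 10⁶ m²) = 4.23×10^17 J.

4.23×10^17 J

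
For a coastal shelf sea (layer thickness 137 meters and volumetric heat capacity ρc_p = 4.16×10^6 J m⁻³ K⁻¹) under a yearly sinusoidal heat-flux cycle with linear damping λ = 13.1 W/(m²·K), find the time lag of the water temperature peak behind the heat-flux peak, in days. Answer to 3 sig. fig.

Areal heat capacity C = ρc_p × D = 4.16×10^6 × 137 = 5.70×10^8 J/(m^2 K).
ω = 2π / 3.15×10^7 s = 1.99×10^-7 s⁻¹.
Phase lag φ = arctan(Cω/λ) = arctan(114/13.1) = 1.46 rad.
Time lag = φ / ω = 1.46 / 1.99×10^-7 = 7.31×10^6 s = 84.6 days.

84.6 days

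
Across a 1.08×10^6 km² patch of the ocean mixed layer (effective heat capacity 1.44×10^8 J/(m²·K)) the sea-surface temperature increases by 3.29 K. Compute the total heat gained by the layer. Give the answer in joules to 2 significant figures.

Areal heat capacity C = 1.44×10^8 J/(m²·K) (given).
Heat per unit area: q = C ΔT = 1.44×10^8 × 3.29 = 4.74×10^8 J/m².
Total heat: Q = q × A = 4.74×10^8 × (1.08×10^6 × 10⁶ m²) = 5.12×10^20 J.

5.1×10^20 J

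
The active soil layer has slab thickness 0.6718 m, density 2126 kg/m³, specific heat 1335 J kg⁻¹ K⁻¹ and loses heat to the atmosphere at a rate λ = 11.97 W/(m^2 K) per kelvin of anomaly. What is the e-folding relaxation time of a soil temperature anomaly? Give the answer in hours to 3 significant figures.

44.2 hours

Areal heat capacity C = ρ c_p D = 2126 × 1335 × 0.6718 = 1.91×10^6 J m⁻² K⁻¹.
Relaxation time τ = C / λ = 1.91×10^6 / 11.97 = 1.59×10^5 s.
In hours: 1.59×10^5 s / (3600 s/hour) = 44.2 hours.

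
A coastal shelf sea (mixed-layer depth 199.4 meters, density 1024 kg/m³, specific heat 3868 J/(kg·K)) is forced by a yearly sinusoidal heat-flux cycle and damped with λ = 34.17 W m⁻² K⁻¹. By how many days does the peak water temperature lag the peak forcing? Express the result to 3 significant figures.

78.8 days

Areal heat capacity C = ρ c_p D = 1024 × 3868 × 199.4 = 7.90×10^8 J/(m²·K).
ω = 2π / 3.15×10^7 s = 1.99×10^-7 s⁻¹.
Phase lag φ = arctan(Cω/λ) = arctan(157/34.17) = 1.36 rad.
Time lag = φ / ω = 1.36 / 1.99×10^-7 = 6.81×10^6 s = 78.8 days.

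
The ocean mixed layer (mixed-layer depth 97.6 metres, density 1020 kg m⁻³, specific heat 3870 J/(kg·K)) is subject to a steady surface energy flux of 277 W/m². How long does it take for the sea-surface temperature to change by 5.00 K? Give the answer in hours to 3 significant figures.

1930 hours

Areal heat capacity C = ρ c_p D = 1020 × 3870 × 97.6 = 3.85×10^8 J/(m²·K).
Time required: Δt = C ΔT / F = 3.85×10^8 × 5.00 / 277 = 6.95×10^6 s.
In hours: 6.95×10^6 s / (3600 s/hour) = 1930 hours.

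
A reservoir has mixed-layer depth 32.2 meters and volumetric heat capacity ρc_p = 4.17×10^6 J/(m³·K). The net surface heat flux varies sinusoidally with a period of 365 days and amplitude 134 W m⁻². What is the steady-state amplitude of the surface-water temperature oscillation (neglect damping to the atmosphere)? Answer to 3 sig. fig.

5.01 K

Areal heat capacity C = ρc_p × D = 4.17×10^6 × 32.2 = 1.34×10^8 J/(m²·K).
Angular frequency ω = 2π / T = 2π / 3.15×10^7 s = 1.99×10^-7 s⁻¹.
Cω = 1.34×10^8 × 1.99×10^-7 = 26.8 W/(m²·K).
Amplitude A = F₀ / (Cω) = 134 / 26.8 = 5.01 K.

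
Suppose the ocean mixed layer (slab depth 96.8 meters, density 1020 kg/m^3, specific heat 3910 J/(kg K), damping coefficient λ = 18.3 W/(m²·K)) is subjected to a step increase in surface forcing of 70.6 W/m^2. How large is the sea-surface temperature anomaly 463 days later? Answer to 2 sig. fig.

3.3 K

Areal heat capacity C = ρ c_p D = 1020 × 3910 × 96.8 = 3.86×10^8 J m⁻² K⁻¹.
τ = C / λ = 3.86×10^8 / 18.3 = 2.11×10^7 s.
Equilibrium anomaly ΔT_eq = F / λ = 70.6 / 18.3 = 3.86 K.
t = 463 days = 4.00×10^7 s, so t/τ = 1.90.
ΔT(t) = ΔT_eq (1 − e^(−t/τ)) = 3.86 × (1 − e^−1.90) = 3.28 K.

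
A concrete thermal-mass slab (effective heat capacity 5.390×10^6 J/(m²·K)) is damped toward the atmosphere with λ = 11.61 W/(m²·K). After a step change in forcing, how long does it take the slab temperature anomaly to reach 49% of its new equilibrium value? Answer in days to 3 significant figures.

Areal heat capacity C = 5.390×10^6 J/(m²·K) (given).
τ = C / λ = 5.39×10^6 / 11.61 = 4.64×10^5 s.
Fraction reached: 1 − e^(−t/τ) = 0.49 ⇒ t = −τ ln(1 − 0.49) = τ × 0.673.
t = 3.13×10^5 s = 3.62 days.

3.62 days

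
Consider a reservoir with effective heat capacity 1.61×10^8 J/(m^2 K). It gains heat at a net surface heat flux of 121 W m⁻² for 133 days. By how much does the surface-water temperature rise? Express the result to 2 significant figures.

Areal heat capacity C = 1.61×10^8 J/(m^2 K) (given).
Net heat input Q = F Δt = 121 × (133 days × 86400 s/day) = 1.39×10^9 J/m².
ΔT = Q / C = 1.39×10^9 / 1.61×10^8 = 8.64 K.

8.6 K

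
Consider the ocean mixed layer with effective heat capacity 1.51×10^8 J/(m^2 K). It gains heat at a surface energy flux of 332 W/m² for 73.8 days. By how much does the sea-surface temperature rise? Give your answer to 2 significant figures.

14 K

Areal heat capacity C = 1.51×10^8 J/(m^2 K) (given).
Net heat input Q = F Δt = 332 × (73.8 days × 86400 s/day) = 2.12×10^9 J/m².
ΔT = Q / C = 2.12×10^9 / 1.51×10^8 = 14.0 K.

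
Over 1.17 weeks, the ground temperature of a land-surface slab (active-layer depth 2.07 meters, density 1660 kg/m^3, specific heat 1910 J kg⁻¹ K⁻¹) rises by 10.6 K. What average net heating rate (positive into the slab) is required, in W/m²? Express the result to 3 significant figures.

Areal heat capacity C = ρ c_p D = 1660 × 1910 × 2.07 = 6.56×10^6 J/(m^2 K).
Required heat per unit area: Q = C ΔT = 6.56×10^6 × 10.6 = 6.96×10^7 J/m².
Flux F = Q / Δt = 6.96×10^7 / 7.08×10^5 s = 98.3 W/m².

98.3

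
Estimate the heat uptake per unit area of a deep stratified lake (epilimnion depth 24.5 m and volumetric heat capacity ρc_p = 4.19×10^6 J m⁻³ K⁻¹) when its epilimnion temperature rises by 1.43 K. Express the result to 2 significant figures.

1.5×10^8

Areal heat capacity C = ρc_p × D = 4.19×10^6 × 24.5 = 1.03×10^8 J/(m^2 K).
ΔQ = C ΔT = 1.03×10^8 × 1.43 = 1.47×10^8 J/m².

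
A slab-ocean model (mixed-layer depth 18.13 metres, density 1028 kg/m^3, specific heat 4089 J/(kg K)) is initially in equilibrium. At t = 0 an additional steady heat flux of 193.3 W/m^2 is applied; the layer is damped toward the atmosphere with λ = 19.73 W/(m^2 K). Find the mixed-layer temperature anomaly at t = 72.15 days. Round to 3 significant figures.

Areal heat capacity C = ρ c_p D = 1028 × 4089 × 18.13 = 7.62×10^7 J m⁻² K⁻¹.
τ = C / λ = 7.62×10^7 / 19.73 = 3.86×10^6 s.
Equilibrium anomaly ΔT_eq = F / λ = 193.3 / 19.73 = 9.80 K.
t = 72.15 days = 6.23×10^6 s, so t/τ = 1.61.
ΔT(t) = ΔT_eq (1 − e^(−t/τ)) = 9.80 × (1 − e^−1.61) = 7.85 K.

7.85 K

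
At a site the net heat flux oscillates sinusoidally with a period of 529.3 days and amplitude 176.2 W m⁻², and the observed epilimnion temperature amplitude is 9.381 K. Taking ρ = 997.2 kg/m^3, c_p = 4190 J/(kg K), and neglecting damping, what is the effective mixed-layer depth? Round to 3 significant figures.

32.7 m

ω = 2π / 4.57×10^7 s = 1.37×10^-7 s⁻¹.
Required C = F₀ / (A ω) = 176.2 / (9.381 × 1.37×10^-7) = 1.37×10^8 J/(m²·K).
D = C / (ρ c_p) = 1.37×10^8 / (997.2 × 4190) = 32.7 m.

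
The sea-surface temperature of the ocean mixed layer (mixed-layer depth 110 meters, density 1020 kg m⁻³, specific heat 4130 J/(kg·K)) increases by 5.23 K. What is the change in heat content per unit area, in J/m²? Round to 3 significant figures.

2.42×10^9

Areal heat capacity C = ρ c_p D = 1020 × 4130 × 110 = 4.63×10^8 J m⁻² K⁻¹.
ΔQ = C ΔT = 4.63×10^8 × 5.23 = 2.42×10^9 J/m².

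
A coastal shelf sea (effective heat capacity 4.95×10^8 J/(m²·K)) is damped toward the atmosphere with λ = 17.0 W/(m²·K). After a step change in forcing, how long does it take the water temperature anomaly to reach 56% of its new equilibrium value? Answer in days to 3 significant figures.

Areal heat capacity C = 4.95×10^8 J/(m²·K) (given).
τ = C / λ = 4.95×10^8 / 17.0 = 2.91×10^7 s.
Fraction reached: 1 − e^(−t/τ) = 0.56 ⇒ t = −τ ln(1 − 0.56) = τ × 0.821.
t = 2.39×10^7 s = 277 days.

277 days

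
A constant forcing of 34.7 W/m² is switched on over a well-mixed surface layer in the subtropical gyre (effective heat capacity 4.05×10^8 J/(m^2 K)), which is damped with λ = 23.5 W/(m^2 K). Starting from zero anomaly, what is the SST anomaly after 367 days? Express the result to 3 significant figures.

Areal heat capacity C = 4.05×10^8 J/(m^2 K) (given).
τ = C / λ = 4.05×10^8 / 23.5 = 1.72×10^7 s.
Equilibrium anomaly ΔT_eq = F / λ = 34.7 / 23.5 = 1.48 K.
t = 367 days = 3.17×10^7 s, so t/τ = 1.84.
ΔT(t) = ΔT_eq (1 − e^(−t/τ)) = 1.48 × (1 − e^−1.84) = 1.24 K.

1.24 K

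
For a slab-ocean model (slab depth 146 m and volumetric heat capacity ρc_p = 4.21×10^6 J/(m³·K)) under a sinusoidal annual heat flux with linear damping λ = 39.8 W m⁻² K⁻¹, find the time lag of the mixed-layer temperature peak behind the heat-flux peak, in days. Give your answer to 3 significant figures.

73.0 days

Areal heat capacity C = ρc_p × D = 4.21×10^6 × 146 = 6.15×10^8 J/(m^2 K).
ω = 2π / 3.15×10^7 s = 1.99×10^-7 s⁻¹.
Phase lag φ = arctan(Cω/λ) = arctan(122/39.8) = 1.26 rad.
Time lag = φ / ω = 1.26 / 1.99×10^-7 = 6.31×10^6 s = 73.0 days.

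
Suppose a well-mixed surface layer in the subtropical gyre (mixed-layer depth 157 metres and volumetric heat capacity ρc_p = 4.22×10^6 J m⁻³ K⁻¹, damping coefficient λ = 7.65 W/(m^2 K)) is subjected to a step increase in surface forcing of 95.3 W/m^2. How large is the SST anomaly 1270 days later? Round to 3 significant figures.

8.95 K

Areal heat capacity C = ρc_p × D = 4.22×10^6 × 157 = 6.63×10^8 J/(m²·K).
τ = C / λ = 6.63×10^8 / 7.65 = 8.66×10^7 s.
Equilibrium anomaly ΔT_eq = F / λ = 95.3 / 7.65 = 12.5 K.
t = 1270 days = 1.10×10^8 s, so t/τ = 1.27.
ΔT(t) = ΔT_eq (1 − e^(−t/τ)) = 12.5 × (1 − e^−1.27) = 8.95 K.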